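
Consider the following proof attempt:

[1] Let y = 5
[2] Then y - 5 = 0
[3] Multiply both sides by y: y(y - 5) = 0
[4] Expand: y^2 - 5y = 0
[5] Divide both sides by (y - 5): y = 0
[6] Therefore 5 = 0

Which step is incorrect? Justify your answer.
Step 5: Divide both sides by (y - 5): y = 0

Step 5 divides both sides by (y - 5). However, since y = 5, we have (y - 5) = 0. Division by zero is undefined, making this step invalid.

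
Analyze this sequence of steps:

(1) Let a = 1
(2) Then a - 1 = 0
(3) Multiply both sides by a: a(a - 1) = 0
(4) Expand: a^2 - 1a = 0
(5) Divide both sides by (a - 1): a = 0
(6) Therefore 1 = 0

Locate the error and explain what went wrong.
Step 5: Divide both sides by (a - 1): a = 0

Step 5 divides both sides by (a - 1). However, since a = 1, we have (a - 1) = 0. Division by zero is undefined, making this step invalid.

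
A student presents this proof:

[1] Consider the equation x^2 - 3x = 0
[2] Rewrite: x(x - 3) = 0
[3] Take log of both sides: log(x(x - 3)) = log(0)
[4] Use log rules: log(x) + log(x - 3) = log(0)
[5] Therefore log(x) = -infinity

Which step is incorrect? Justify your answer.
Step 3: Take log of both sides: log(x(x - 3)) = log(0)

Step 3 takes the logarithm of both sides, resulting in log(0) on the right side. The logarithm is only defined for positive numbers; log(0) is undefined (approaches negative infinity). This operation is invalid.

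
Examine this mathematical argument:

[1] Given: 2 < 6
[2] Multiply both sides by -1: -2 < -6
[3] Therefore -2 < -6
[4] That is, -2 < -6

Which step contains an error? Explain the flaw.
Step 2: Multiply both sides by -1: -2 < -6

Step 2 multiplies both sides by -1 but fails to reverse the inequality sign. When multiplying (or dividing) an inequality by a negative number, the direction must be reversed. Since 2 < 6, we should get -2 > -6, i.e., -2 > -6.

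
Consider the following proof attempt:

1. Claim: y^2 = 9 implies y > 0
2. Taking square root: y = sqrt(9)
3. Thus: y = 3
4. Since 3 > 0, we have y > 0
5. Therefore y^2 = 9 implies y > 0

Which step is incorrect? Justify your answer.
Step 2: Taking square root: y = sqrt(9)

Step 2 takes the square root and assumes the positive root only. The equation y^2 = 9 actually has two solutions: y = 3 and y = -3. The proof silently assumes y > 0 without justification, then uses this assumption to conclude y > 0, which is circular. The counterexample y = -3 shows the claim is false.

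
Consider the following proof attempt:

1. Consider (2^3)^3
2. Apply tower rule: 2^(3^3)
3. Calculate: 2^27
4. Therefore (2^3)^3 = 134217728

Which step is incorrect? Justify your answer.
Step 2: Apply tower rule: 2^(3^3)

Step 2 incorrectly states that (a^b)^c = a^(b^c). The correct rule is (a^b)^c = a^(b×c). The actual value is (2^3)^3 = 2^9 = 512, not 2^27 = 134217728.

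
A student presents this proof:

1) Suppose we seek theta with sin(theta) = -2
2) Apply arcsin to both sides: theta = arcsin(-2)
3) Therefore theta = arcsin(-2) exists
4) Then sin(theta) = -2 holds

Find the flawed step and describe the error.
Step 2: Apply arcsin to both sides: theta = arcsin(-2)

Step 2 applies arcsin to -2. However, arcsin(x) is only defined for x in [-1, 1] because sin(theta) can only produce values in that range. Since |-2| > 1, arcsin(-2) is undefined. There is no angle whose sine equals -2.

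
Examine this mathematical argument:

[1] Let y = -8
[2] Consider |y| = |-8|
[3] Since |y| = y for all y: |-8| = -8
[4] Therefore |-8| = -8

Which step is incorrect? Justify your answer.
Step 3: Since |y| = y for all y: |-8| = -8

Step 3 incorrectly states that |y| = y for all y. The correct definition is |y| = y when y >= 0, and |y| = -y when y < 0. Since -8 < 0, we have |-8| = -(-8) = 8, not -8.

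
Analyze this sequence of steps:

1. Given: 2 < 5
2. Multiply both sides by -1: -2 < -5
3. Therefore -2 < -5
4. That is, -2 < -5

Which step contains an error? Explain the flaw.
Step 2: Multiply both sides by -1: -2 < -5

Step 2 multiplies both sides by -1 but fails to reverse the inequality sign. When multiplying (or dividing) an inequality by a negative number, the direction must be reversed. Since 2 < 5, we should get -2 > -5, i.e., -2 > -5.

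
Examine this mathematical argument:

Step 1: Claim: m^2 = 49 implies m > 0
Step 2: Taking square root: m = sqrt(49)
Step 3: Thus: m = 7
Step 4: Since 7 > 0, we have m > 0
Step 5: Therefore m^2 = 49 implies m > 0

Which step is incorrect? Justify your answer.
Step 2: Taking square root: m = sqrt(49)

Step 2 takes the square root and assumes the positive root only. The equation m^2 = 49 actually has two solutions: m = 7 and m = -7. The proof silently assumes m > 0 without justification, then uses this assumption to conclude m > 0, which is circular. The counterexample m = -7 shows the claim is false.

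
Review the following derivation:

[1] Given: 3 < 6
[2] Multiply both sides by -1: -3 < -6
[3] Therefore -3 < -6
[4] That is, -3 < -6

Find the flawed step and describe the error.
Step 2: Multiply both sides by -1: -3 < -6

Step 2 multiplies both sides by -1 but fails to reverse the inequality sign. When multiplying (or dividing) an inequality by a negative number, the direction must be reversed. Since 3 < 6, we should get -3 > -6, i.e., -3 > -6.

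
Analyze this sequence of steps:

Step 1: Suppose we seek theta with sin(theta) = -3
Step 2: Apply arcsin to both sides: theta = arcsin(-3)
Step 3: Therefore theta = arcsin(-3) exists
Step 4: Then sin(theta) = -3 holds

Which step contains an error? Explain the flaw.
Step 2: Apply arcsin to both sides: theta = arcsin(-3)

Step 2 applies arcsin to -3. However, arcsin(x) is only defined for x in [-1, 1] because sin(theta) can only produce values in that range. Since |-3| > 1, arcsin(-3) is undefined. There is no angle whose sine equals -3.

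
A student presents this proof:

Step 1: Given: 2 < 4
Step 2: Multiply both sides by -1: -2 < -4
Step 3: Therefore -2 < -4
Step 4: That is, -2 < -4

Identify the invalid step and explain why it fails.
Step 2: Multiply both sides by -1: -2 < -4

Step 2 multiplies both sides by -1 but fails to reverse the inequality sign. When multiplying (or dividing) an inequality by a negative number, the direction must be reversed. Since 2 < 4, we should get -2 > -4, i.e., -2 > -4.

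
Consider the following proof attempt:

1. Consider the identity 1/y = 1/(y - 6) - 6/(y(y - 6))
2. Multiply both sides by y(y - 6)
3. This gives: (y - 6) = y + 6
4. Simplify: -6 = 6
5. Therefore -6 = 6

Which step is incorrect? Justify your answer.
Step 3: This gives: (y - 6) = y + 6

Step 3 makes a sign error when clearing denominators. Multiplying -6/(y(y - 6)) by y(y - 6) gives -6, not +6. The correct result is (y - 6) = y - 6, which is trivially true, not (y - 6) = y + 6. (Step 1 is a valid identity: 1/(y - 6) - 6/(y(y - 6)) = (y - 6)/(y(y - 6)) = 1/y.)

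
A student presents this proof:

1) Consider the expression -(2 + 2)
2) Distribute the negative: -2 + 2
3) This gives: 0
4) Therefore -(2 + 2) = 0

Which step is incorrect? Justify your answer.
Step 2: Distribute the negative: -2 + 2

Step 2 incorrectly distributes the negative sign. The correct distribution is -(2 + 2) = -2 - 2 = -4. The negative must be applied to both terms, not just the first. The error treats -(2 + 2) as -2 + 2, which equals 0 instead of -4.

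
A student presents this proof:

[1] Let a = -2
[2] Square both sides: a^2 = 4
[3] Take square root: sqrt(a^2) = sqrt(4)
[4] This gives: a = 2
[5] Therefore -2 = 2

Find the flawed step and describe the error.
Step 4: This gives: a = 2

Step 4 incorrectly states that sqrt(a^2) = a. The correct identity is sqrt(a^2) = |a|. Since a = -2 < 0, we have sqrt(a^2) = |-2| = 2, not a = -2.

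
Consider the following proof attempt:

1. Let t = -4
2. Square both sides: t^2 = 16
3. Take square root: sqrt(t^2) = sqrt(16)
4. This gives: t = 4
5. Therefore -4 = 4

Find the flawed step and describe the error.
Step 4: This gives: t = 4

Step 4 incorrectly states that sqrt(t^2) = t. The correct identity is sqrt(t^2) = |t|. Since t = -4 < 0, we have sqrt(t^2) = |-4| = 4, not t = -4.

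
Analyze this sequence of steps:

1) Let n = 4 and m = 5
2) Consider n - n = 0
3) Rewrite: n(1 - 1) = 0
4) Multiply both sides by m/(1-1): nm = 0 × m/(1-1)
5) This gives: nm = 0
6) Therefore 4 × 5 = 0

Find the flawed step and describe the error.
Step 4: Multiply both sides by m/(1-1): nm = 0 × m/(1-1)

Step 4 multiplies both sides by m/(1-1). However, 1-1 = 0, so this is multiplication by m/0, which is undefined. We cannot multiply by an undefined expression.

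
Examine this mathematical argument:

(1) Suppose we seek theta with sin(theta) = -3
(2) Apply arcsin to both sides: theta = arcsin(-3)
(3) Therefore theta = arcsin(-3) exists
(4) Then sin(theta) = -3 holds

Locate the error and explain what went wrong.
Step 2: Apply arcsin to both sides: theta = arcsin(-3)

Step 2 applies arcsin to -3. However, arcsin(x) is only defined for x in [-1, 1] because sin(theta) can only produce values in that range. Since |-3| > 1, arcsin(-3) is undefined. There is no angle whose sine equals -3.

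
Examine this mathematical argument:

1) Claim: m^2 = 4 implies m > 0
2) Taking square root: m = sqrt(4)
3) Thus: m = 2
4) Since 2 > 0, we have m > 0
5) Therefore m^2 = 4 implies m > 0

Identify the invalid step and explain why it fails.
Step 2: Taking square root: m = sqrt(4)

Step 2 takes the square root and assumes the positive root only. The equation m^2 = 4 actually has two solutions: m = 2 and m = -2. The proof silently assumes m > 0 without justification, then uses this assumption to conclude m > 0, which is circular. The counterexample m = -2 shows the claim is false.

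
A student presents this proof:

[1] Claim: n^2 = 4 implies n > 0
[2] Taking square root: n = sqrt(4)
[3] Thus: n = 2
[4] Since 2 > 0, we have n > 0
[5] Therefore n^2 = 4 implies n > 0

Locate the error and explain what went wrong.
Step 2: Taking square root: n = sqrt(4)

Step 2 takes the square root and assumes the positive root only. The equation n^2 = 4 actually has two solutions: n = 2 and n = -2. The proof silently assumes n > 0 without justification, then uses this assumption to conclude n > 0, which is circular. The counterexample n = -2 shows the claim is false.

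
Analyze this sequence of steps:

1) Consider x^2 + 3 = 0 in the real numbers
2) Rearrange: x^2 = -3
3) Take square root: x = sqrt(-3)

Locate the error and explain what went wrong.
Step 3: Take square root: x = sqrt(-3)

Step 3 takes the square root of -3, which is negative. In the real number system, the square root of a negative number is undefined. The equation x^2 + 3 = 0 has no real solutions. Square roots of negative numbers only exist in the complex numbers.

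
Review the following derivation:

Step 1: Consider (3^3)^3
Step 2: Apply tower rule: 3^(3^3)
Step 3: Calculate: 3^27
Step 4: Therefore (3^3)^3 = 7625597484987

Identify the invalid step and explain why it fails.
Step 2: Apply tower rule: 3^(3^3)

Step 2 incorrectly states that (a^b)^c = a^(b^c). The correct rule is (a^b)^c = a^(b×c). The actual value is (3^3)^3 = 3^9 = 19683, not 3^27 = 7625597484987.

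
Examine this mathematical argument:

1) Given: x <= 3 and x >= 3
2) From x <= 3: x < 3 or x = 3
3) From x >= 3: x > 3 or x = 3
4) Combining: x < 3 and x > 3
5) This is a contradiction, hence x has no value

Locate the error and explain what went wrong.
Step 4: Combining: x < 3 and x > 3

Step 4 incorrectly combines the conditions. From x <= 3 and x >= 3, the intersection is x = 3. The error treats the 'or' cases as 'and' requirements. The correct conclusion is that x = 3 is the unique solution, not that no solution exists.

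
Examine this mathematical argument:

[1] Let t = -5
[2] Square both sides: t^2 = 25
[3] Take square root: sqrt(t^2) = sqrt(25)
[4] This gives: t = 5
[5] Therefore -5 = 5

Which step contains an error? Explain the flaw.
Step 4: This gives: t = 5

Step 4 incorrectly states that sqrt(t^2) = t. The correct identity is sqrt(t^2) = |t|. Since t = -5 < 0, we have sqrt(t^2) = |-5| = 5, not t = -5.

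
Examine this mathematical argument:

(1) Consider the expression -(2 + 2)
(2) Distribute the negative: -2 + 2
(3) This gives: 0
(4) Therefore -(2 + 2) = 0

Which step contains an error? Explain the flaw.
Step 2: Distribute the negative: -2 + 2

Step 2 incorrectly distributes the negative sign. The correct distribution is -(2 + 2) = -2 - 2 = -4. The negative must be applied to both terms, not just the first. The error treats -(2 + 2) as -2 + 2, which equals 0 instead of -4.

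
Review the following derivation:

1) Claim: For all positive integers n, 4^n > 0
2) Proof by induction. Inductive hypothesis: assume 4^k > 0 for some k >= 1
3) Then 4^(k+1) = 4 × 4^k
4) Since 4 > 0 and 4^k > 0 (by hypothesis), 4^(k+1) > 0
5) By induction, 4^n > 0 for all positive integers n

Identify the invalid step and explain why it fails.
Step 5: By induction, 4^n > 0 for all positive integers n

Step 5 concludes the proof by induction, but no base case was ever established. A valid induction proof requires: (1) a base case proving 4^1 > 0, and (2) an inductive step showing IF 4^k > 0 THEN 4^(k+1) > 0. Steps 2-4 correctly establish the inductive step, but without the base case the conclusion in step 5 does not follow.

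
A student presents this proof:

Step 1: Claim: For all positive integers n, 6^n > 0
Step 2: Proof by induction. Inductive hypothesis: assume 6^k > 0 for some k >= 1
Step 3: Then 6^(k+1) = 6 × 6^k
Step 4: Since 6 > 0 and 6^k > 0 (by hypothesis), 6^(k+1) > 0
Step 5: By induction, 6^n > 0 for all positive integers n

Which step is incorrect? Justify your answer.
Step 5: By induction, 6^n > 0 for all positive integers n

Step 5 concludes the proof by induction, but no base case was ever established. A valid induction proof requires: (1) a base case proving 6^1 > 0, and (2) an inductive step showing IF 6^k > 0 THEN 6^(k+1) > 0. Steps 2-4 correctly establish the inductive step, but without the base case the conclusion in step 5 does not follow.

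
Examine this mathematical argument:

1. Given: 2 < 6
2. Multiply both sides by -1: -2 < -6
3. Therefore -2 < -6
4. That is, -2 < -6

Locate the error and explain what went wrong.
Step 2: Multiply both sides by -1: -2 < -6

Step 2 multiplies both sides by -1 but fails to reverse the inequality sign. When multiplying (or dividing) an inequality by a negative number, the direction must be reversed. Since 2 < 6, we should get -2 > -6, i.e., -2 > -6.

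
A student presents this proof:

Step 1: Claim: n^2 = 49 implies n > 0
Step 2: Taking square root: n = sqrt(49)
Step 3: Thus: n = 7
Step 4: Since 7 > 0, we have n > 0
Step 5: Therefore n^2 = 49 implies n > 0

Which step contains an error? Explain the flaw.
Step 2: Taking square root: n = sqrt(49)

Step 2 takes the square root and assumes the positive root only. The equation n^2 = 49 actually has two solutions: n = 7 and n = -7. The proof silently assumes n > 0 without justification, then uses this assumption to conclude n > 0, which is circular. The counterexample n = -7 shows the claim is false.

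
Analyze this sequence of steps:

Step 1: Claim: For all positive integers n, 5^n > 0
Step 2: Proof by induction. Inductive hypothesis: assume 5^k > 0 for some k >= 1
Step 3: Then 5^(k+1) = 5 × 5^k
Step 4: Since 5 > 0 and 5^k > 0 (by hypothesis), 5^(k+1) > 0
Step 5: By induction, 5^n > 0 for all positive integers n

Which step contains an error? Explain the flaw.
Step 5: By induction, 5^n > 0 for all positive integers n

Step 5 concludes the proof by induction, but no base case was ever established. A valid induction proof requires: (1) a base case proving 5^1 > 0, and (2) an inductive step showing IF 5^k > 0 THEN 5^(k+1) > 0. Steps 2-4 correctly establish the inductive step, but without the base case the conclusion in step 5 does not follow.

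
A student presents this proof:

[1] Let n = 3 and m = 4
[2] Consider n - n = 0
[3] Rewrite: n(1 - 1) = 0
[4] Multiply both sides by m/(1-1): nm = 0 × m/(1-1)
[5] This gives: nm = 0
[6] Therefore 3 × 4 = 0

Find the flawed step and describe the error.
Step 4: Multiply both sides by m/(1-1): nm = 0 × m/(1-1)

Step 4 multiplies both sides by m/(1-1). However, 1-1 = 0, so this is multiplication by m/0, which is undefined. We cannot multiply by an undefined expression.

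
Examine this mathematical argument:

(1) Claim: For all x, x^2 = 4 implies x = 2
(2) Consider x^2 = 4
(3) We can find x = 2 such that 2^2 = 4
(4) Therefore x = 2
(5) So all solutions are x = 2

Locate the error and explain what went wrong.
Step 4: Therefore x = 2

Step 4 incorrectly concludes that x = 2 is the only solution. The proof shows that x = 2 is A solution (existence), but does not show it is the ONLY solution (uniqueness). In fact, x = -2 is also a solution since (-2)^2 = 4. Finding one solution doesn't prove there are no others.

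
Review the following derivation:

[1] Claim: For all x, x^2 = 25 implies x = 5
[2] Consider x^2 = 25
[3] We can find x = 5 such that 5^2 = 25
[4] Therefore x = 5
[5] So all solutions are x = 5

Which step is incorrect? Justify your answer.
Step 4: Therefore x = 5

Step 4 incorrectly concludes that x = 5 is the only solution. The proof shows that x = 5 is A solution (existence), but does not show it is the ONLY solution (uniqueness). In fact, x = -5 is also a solution since (-5)^2 = 25. Finding one solution doesn't prove there are no others.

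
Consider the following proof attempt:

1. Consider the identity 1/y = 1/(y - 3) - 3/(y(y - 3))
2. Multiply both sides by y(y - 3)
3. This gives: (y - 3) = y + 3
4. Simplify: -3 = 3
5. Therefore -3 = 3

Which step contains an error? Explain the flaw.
Step 3: This gives: (y - 3) = y + 3

Step 3 makes a sign error when clearing denominators. Multiplying -3/(y(y - 3)) by y(y - 3) gives -3, not +3. The correct result is (y - 3) = y - 3, which is trivially true, not (y - 3) = y + 3. (Step 1 is a valid identity: 1/(y - 3) - 3/(y(y - 3)) = (y - 3)/(y(y - 3)) = 1/y.)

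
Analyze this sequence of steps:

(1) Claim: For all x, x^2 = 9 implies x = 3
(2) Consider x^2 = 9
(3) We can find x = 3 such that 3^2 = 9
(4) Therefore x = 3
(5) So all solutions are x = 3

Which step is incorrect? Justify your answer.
Step 4: Therefore x = 3

Step 4 incorrectly concludes that x = 3 is the only solution. The proof shows that x = 3 is A solution (existence), but does not show it is the ONLY solution (uniqueness). In fact, x = -3 is also a solution since (-3)^2 = 9. Finding one solution doesn't prove there are no others.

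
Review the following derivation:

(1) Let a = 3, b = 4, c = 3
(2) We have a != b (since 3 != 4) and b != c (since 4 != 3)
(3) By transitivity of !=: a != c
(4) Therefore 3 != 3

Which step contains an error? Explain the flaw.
Step 3: By transitivity of !=: a != c

Step 3 incorrectly applies transitivity to the '!=' relation. Transitivity states: if a R b and b R c, then a R c. However, '!=' is not transitive. Counterexample: 3 != 4 and 4 != 3, but 3 = 3 (both equal 3). Transitivity holds for relations like <, <=, =, but not for !=.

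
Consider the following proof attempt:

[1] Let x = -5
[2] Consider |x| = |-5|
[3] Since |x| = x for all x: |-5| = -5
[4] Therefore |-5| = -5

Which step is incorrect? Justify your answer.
Step 3: Since |x| = x for all x: |-5| = -5

Step 3 incorrectly states that |x| = x for all x. The correct definition is |x| = x when x >= 0, and |x| = -x when x < 0. Since -5 < 0, we have |-5| = -(-5) = 5, not -5.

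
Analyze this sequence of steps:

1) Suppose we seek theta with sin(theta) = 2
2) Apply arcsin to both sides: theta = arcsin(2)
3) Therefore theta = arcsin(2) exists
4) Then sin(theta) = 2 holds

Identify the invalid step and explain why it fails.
Step 2: Apply arcsin to both sides: theta = arcsin(2)

Step 2 applies arcsin to 2. However, arcsin(x) is only defined for x in [-1, 1] because sin(theta) can only produce values in that range. Since |2| > 1, arcsin(2) is undefined. There is no angle whose sine equals 2.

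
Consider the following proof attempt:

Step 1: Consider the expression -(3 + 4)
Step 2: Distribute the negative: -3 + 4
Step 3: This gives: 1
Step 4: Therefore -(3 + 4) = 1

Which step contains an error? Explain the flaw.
Step 2: Distribute the negative: -3 + 4

Step 2 incorrectly distributes the negative sign. The correct distribution is -(3 + 4) = -3 - 4 = -7. The negative must be applied to both terms, not just the first. The error treats -(3 + 4) as -3 + 4, which equals 1 instead of -7.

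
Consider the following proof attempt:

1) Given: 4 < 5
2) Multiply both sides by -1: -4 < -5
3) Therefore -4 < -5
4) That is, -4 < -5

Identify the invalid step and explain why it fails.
Step 2: Multiply both sides by -1: -4 < -5

Step 2 multiplies both sides by -1 but fails to reverse the inequality sign. When multiplying (or dividing) an inequality by a negative number, the direction must be reversed. Since 4 < 5, we should get -4 > -5, i.e., -4 > -5.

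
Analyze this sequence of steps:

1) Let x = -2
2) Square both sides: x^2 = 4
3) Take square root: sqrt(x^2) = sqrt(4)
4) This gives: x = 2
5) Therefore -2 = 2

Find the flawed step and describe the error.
Step 4: This gives: x = 2

Step 4 incorrectly states that sqrt(x^2) = x. The correct identity is sqrt(x^2) = |x|. Since x = -2 < 0, we have sqrt(x^2) = |-2| = 2, not x = -2.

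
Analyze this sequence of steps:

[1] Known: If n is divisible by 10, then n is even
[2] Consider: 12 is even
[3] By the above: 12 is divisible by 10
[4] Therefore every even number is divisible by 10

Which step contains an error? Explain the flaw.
Step 3: By the above: 12 is divisible by 10

Step 3 commits the fallacy of affirming the consequent. The known fact 'divisible by 10 → even' does NOT imply 'even → divisible by 10'. That would be the converse, which is false. For example, 12 is even but 12 ÷ 10 = 1.20, which is not an integer.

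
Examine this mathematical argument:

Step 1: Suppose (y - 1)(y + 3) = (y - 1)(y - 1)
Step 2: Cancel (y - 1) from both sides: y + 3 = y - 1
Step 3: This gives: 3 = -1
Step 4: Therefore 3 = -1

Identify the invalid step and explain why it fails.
Step 2: Cancel (y - 1) from both sides: y + 3 = y - 1

Step 2 cancels (y - 1) from both sides. This is only valid if (y - 1) ≠ 0, i.e., y ≠ 1. When y = 1, both sides equal zero regardless of the other factors. The correct approach requires considering y = 1 as a separate case.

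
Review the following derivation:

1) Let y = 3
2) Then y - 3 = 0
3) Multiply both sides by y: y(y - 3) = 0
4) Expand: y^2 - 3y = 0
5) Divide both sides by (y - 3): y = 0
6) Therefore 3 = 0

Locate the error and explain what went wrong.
Step 5: Divide both sides by (y - 3): y = 0

Step 5 divides both sides by (y - 3). However, since y = 3, we have (y - 3) = 0. Division by zero is undefined, making this step invalid.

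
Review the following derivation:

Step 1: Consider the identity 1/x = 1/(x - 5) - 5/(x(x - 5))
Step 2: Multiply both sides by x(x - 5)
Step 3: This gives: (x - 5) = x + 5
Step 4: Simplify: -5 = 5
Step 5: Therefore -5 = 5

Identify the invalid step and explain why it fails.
Step 3: This gives: (x - 5) = x + 5

Step 3 makes a sign error when clearing denominators. Multiplying -5/(x(x - 5)) by x(x - 5) gives -5, not +5. The correct result is (x - 5) = x - 5, which is trivially true, not (x - 5) = x + 5. (Step 1 is a valid identity: 1/(x - 5) - 5/(x(x - 5)) = (x - 5)/(x(x - 5)) = 1/x.)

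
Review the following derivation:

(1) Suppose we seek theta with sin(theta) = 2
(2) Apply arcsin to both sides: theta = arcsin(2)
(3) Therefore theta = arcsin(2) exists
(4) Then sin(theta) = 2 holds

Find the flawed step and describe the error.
Step 2: Apply arcsin to both sides: theta = arcsin(2)

Step 2 applies arcsin to 2. However, arcsin(x) is only defined for x in [-1, 1] because sin(theta) can only produce values in that range. Since |2| > 1, arcsin(2) is undefined. There is no angle whose sine equals 2.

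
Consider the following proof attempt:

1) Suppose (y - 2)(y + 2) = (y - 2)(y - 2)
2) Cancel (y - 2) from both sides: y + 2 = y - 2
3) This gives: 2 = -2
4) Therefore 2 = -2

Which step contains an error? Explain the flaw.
Step 2: Cancel (y - 2) from both sides: y + 2 = y - 2

Step 2 cancels (y - 2) from both sides. This is only valid if (y - 2) ≠ 0, i.e., y ≠ 2. When y = 2, both sides equal zero regardless of the other factors. The correct approach requires considering y = 2 as a separate case.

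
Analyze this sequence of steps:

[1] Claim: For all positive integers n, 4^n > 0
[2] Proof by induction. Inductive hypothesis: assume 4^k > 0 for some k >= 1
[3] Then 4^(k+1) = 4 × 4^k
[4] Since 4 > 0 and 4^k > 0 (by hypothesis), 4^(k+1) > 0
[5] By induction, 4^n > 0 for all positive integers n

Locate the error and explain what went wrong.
Step 5: By induction, 4^n > 0 for all positive integers n

Step 5 concludes the proof by induction, but no base case was ever established. A valid induction proof requires: (1) a base case proving 4^1 > 0, and (2) an inductive step showing IF 4^k > 0 THEN 4^(k+1) > 0. Steps 2-4 correctly establish the inductive step, but without the base case the conclusion in step 5 does not follow.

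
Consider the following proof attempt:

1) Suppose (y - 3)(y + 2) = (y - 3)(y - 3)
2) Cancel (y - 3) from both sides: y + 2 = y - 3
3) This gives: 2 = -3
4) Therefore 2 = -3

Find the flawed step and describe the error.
Step 2: Cancel (y - 3) from both sides: y + 2 = y - 3

Step 2 cancels (y - 3) from both sides. This is only valid if (y - 3) ≠ 0, i.e., y ≠ 3. When y = 3, both sides equal zero regardless of the other factors. The correct approach requires considering y = 3 as a separate case.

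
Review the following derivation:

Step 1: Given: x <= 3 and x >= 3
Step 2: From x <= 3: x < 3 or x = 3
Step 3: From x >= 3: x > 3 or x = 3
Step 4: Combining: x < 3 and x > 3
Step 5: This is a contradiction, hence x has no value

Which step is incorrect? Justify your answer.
Step 4: Combining: x < 3 and x > 3

Step 4 incorrectly combines the conditions. From x <= 3 and x >= 3, the intersection is x = 3. The error treats the 'or' cases as 'and' requirements. The correct conclusion is that x = 3 is the unique solution, not that no solution exists.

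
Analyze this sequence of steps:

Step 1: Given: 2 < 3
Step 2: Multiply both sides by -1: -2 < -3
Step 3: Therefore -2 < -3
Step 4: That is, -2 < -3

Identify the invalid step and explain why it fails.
Step 2: Multiply both sides by -1: -2 < -3

Step 2 multiplies both sides by -1 but fails to reverse the inequality sign. When multiplying (or dividing) an inequality by a negative number, the direction must be reversed. Since 2 < 3, we should get -2 > -3, i.e., -2 > -3.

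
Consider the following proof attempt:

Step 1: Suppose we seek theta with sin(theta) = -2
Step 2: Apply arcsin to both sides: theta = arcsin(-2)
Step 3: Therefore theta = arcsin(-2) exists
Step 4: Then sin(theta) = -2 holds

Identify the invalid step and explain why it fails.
Step 2: Apply arcsin to both sides: theta = arcsin(-2)

Step 2 applies arcsin to -2. However, arcsin(x) is only defined for x in [-1, 1] because sin(theta) can only produce values in that range. Since |-2| > 1, arcsin(-2) is undefined. There is no angle whose sine equals -2.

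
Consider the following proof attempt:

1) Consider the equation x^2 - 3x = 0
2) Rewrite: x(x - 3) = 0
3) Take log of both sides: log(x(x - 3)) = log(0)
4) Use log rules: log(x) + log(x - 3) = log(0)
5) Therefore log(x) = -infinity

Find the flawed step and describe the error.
Step 3: Take log of both sides: log(x(x - 3)) = log(0)

Step 3 takes the logarithm of both sides, resulting in log(0) on the right side. The logarithm is only defined for positive numbers; log(0) is undefined (approaches negative infinity). This operation is invalid.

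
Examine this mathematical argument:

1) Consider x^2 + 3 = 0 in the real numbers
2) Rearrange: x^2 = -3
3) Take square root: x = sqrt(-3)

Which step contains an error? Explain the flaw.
Step 3: Take square root: x = sqrt(-3)

Step 3 takes the square root of -3, which is negative. In the real number system, the square root of a negative number is undefined. The equation x^2 + 3 = 0 has no real solutions. Square roots of negative numbers only exist in the complex numbers.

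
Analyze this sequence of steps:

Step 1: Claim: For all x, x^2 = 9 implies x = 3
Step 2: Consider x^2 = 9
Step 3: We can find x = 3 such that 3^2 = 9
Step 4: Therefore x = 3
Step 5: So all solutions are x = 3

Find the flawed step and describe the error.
Step 4: Therefore x = 3

Step 4 incorrectly concludes that x = 3 is the only solution. The proof shows that x = 3 is A solution (existence), but does not show it is the ONLY solution (uniqueness). In fact, x = -3 is also a solution since (-3)^2 = 9. Finding one solution doesn't prove there are no others.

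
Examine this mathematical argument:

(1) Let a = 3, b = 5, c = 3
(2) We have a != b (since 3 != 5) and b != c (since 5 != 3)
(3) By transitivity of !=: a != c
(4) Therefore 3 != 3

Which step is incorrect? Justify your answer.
Step 3: By transitivity of !=: a != c

Step 3 incorrectly applies transitivity to the '!=' relation. Transitivity states: if a R b and b R c, then a R c. However, '!=' is not transitive. Counterexample: 3 != 5 and 5 != 3, but 3 = 3 (both equal 3). Transitivity holds for relations like <, <=, =, but not for !=.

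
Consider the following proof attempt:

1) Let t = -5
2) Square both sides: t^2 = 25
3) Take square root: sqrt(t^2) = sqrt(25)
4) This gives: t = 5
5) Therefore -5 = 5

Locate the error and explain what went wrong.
Step 4: This gives: t = 5

Step 4 incorrectly states that sqrt(t^2) = t. The correct identity is sqrt(t^2) = |t|. Since t = -5 < 0, we have sqrt(t^2) = |-5| = 5, not t = -5.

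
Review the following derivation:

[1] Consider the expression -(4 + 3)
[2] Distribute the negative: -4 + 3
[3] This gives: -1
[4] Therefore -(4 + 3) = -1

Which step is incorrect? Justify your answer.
Step 2: Distribute the negative: -4 + 3

Step 2 incorrectly distributes the negative sign. The correct distribution is -(4 + 3) = -4 - 3 = -7. The negative must be applied to both terms, not just the first. The error treats -(4 + 3) as -4 + 3, which equals -1 instead of -7.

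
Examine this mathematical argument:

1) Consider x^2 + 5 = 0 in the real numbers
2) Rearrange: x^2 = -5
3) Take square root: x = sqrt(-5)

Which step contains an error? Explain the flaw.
Step 3: Take square root: x = sqrt(-5)

Step 3 takes the square root of -5, which is negative. In the real number system, the square root of a negative number is undefined. The equation x^2 + 5 = 0 has no real solutions. Square roots of negative numbers only exist in the complex numbers.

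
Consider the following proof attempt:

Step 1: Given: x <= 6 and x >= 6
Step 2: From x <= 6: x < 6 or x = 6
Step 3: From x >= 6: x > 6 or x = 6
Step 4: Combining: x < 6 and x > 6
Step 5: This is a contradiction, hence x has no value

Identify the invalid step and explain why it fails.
Step 4: Combining: x < 6 and x > 6

Step 4 incorrectly combines the conditions. From x <= 6 and x >= 6, the intersection is x = 6. The error treats the 'or' cases as 'and' requirements. The correct conclusion is that x = 6 is the unique solution, not that no solution exists.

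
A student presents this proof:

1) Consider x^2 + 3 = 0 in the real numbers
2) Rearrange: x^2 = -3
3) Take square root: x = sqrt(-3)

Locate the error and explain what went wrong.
Step 3: Take square root: x = sqrt(-3)

Step 3 takes the square root of -3, which is negative. In the real number system, the square root of a negative number is undefined. The equation x^2 + 3 = 0 has no real solutions. Square roots of negative numbers only exist in the complex numbers.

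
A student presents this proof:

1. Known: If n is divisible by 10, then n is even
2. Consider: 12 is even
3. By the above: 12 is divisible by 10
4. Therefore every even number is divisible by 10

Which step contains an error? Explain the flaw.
Step 3: By the above: 12 is divisible by 10

Step 3 commits the fallacy of affirming the consequent. The known fact 'divisible by 10 → even' does NOT imply 'even → divisible by 10'. That would be the converse, which is false. For example, 12 is even but 12 ÷ 10 = 1.20, which is not an integer.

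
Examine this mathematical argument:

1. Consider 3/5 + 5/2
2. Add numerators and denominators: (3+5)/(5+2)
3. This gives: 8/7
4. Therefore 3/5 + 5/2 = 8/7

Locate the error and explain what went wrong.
Step 2: Add numerators and denominators: (3+5)/(5+2)

Step 2 incorrectly adds fractions by separately adding numerators and denominators. This is wrong. The correct method requires a common denominator: 3/5 + 5/2 = (3×2 + 5×5)/(5×2) = 31/10 = 31/10. The method used gives 8/7, which is different.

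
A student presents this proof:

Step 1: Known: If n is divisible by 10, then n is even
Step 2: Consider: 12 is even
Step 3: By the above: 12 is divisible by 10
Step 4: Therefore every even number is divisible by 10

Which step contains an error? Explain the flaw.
Step 3: By the above: 12 is divisible by 10

Step 3 commits the fallacy of affirming the consequent. The known fact 'divisible by 10 → even' does NOT imply 'even → divisible by 10'. That would be the converse, which is false. For example, 12 is even but 12 ÷ 10 = 1.20, which is not an integer.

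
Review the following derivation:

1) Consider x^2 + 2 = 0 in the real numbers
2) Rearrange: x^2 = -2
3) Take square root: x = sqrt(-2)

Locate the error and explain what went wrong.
Step 3: Take square root: x = sqrt(-2)

Step 3 takes the square root of -2, which is negative. In the real number system, the square root of a negative number is undefined. The equation x^2 + 2 = 0 has no real solutions. Square roots of negative numbers only exist in the complex numbers.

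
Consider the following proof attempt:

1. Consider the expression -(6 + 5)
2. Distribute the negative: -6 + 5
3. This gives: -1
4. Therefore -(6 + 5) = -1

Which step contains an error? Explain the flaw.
Step 2: Distribute the negative: -6 + 5

Step 2 incorrectly distributes the negative sign. The correct distribution is -(6 + 5) = -6 - 5 = -11. The negative must be applied to both terms, not just the first. The error treats -(6 + 5) as -6 + 5, which equals -1 instead of -11.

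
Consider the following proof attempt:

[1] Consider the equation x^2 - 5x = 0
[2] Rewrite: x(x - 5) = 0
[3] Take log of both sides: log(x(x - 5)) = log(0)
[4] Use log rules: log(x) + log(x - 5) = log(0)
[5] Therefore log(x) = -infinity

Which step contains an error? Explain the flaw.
Step 3: Take log of both sides: log(x(x - 5)) = log(0)

Step 3 takes the logarithm of both sides, resulting in log(0) on the right side. The logarithm is only defined for positive numbers; log(0) is undefined (approaches negative infinity). This operation is invalid.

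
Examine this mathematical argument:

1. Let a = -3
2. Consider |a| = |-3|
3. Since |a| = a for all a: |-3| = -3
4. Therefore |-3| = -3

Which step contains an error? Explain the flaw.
Step 3: Since |a| = a for all a: |-3| = -3

Step 3 incorrectly states that |a| = a for all a. The correct definition is |a| = a when a >= 0, and |a| = -a when a < 0. Since -3 < 0, we have |-3| = -(-3) = 3, not -3.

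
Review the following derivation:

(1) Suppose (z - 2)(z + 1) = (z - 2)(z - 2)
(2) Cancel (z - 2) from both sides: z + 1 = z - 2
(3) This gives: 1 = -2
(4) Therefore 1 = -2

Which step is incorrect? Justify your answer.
Step 2: Cancel (z - 2) from both sides: z + 1 = z - 2

Step 2 cancels (z - 2) from both sides. This is only valid if (z - 2) ≠ 0, i.e., z ≠ 2. When z = 2, both sides equal zero regardless of the other factors. The correct approach requires considering z = 2 as a separate case.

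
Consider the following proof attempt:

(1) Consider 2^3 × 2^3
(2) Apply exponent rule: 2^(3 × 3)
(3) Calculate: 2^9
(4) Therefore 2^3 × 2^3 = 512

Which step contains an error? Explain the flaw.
Step 2: Apply exponent rule: 2^(3 × 3)

Step 2 incorrectly states that a^b × a^c = a^(b×c). The correct rule is a^b × a^c = a^(b+c). The actual value is 2^3 × 2^3 = 2^6 = 64, not 2^9 = 512.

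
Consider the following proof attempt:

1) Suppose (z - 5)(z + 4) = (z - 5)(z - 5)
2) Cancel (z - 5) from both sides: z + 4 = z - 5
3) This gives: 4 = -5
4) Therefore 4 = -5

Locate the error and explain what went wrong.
Step 2: Cancel (z - 5) from both sides: z + 4 = z - 5

Step 2 cancels (z - 5) from both sides. This is only valid if (z - 5) ≠ 0, i.e., z ≠ 5. When z = 5, both sides equal zero regardless of the other factors. The correct approach requires considering z = 5 as a separate case.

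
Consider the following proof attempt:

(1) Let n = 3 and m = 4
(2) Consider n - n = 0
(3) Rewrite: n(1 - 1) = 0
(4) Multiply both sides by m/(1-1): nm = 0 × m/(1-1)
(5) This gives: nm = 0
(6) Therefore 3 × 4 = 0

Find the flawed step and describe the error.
Step 4: Multiply both sides by m/(1-1): nm = 0 × m/(1-1)

Step 4 multiplies both sides by m/(1-1). However, 1-1 = 0, so this is multiplication by m/0, which is undefined. We cannot multiply by an undefined expression.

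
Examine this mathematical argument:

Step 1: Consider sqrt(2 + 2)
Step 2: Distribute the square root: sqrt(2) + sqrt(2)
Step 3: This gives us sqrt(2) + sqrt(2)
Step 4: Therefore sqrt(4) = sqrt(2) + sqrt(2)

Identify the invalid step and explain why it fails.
Step 2: Distribute the square root: sqrt(2) + sqrt(2)

Step 2 incorrectly 'distributes' the square root over addition. The square root function does not distribute: sqrt(a + b) ≠ sqrt(a) + sqrt(b). In fact, sqrt(2 + 2) = sqrt(4) ≈ 2.0000, while sqrt(2) + sqrt(2) ≈ 2.8284.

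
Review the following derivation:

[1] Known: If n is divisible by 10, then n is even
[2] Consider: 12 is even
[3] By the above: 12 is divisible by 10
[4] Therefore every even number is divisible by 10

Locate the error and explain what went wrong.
Step 3: By the above: 12 is divisible by 10

Step 3 commits the fallacy of affirming the consequent. The known fact 'divisible by 10 → even' does NOT imply 'even → divisible by 10'. That would be the converse, which is false. For example, 12 is even but 12 ÷ 10 = 1.20, which is not an integer.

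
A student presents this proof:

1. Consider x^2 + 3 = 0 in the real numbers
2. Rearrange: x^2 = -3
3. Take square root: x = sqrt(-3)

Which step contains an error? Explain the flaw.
Step 3: Take square root: x = sqrt(-3)

Step 3 takes the square root of -3, which is negative. In the real number system, the square root of a negative number is undefined. The equation x^2 + 3 = 0 has no real solutions. Square roots of negative numbers only exist in the complex numbers.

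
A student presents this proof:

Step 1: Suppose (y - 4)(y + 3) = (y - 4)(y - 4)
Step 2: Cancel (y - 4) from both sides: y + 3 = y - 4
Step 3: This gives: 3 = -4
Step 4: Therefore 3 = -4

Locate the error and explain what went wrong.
Step 2: Cancel (y - 4) from both sides: y + 3 = y - 4

Step 2 cancels (y - 4) from both sides. This is only valid if (y - 4) ≠ 0, i.e., y ≠ 4. When y = 4, both sides equal zero regardless of the other factors. The correct approach requires considering y = 4 as a separate case.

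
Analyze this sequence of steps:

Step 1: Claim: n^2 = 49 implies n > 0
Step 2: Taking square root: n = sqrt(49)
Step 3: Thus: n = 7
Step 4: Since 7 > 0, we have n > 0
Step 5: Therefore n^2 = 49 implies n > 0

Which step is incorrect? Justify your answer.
Step 2: Taking square root: n = sqrt(49)

Step 2 takes the square root and assumes the positive root only. The equation n^2 = 49 actually has two solutions: n = 7 and n = -7. The proof silently assumes n > 0 without justification, then uses this assumption to conclude n > 0, which is circular. The counterexample n = -7 shows the claim is false.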